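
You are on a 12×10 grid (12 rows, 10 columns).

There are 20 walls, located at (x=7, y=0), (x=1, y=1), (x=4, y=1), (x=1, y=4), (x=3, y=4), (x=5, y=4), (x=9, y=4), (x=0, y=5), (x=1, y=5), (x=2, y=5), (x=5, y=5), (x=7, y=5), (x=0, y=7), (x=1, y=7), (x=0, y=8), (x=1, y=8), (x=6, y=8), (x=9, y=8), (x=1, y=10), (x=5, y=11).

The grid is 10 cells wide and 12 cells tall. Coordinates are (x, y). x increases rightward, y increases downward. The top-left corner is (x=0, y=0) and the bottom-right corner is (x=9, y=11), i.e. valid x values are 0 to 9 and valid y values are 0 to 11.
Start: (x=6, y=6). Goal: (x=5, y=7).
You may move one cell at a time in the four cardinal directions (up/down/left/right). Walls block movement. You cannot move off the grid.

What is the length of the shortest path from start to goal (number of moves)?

BFS from (x=6, y=6) until reaching (x=5, y=7):
  Distance 0: (x=6, y=6)
  Distance 1: (x=6, y=5), (x=5, y=6), (x=7, y=6), (x=6, y=7)
  Distance 2: (x=6, y=4), (x=4, y=6), (x=8, y=6), (x=5, y=7), (x=7, y=7)  <- goal reached here
One shortest path (2 moves): (x=6, y=6) -> (x=5, y=6) -> (x=5, y=7)

Answer: Shortest path length: 2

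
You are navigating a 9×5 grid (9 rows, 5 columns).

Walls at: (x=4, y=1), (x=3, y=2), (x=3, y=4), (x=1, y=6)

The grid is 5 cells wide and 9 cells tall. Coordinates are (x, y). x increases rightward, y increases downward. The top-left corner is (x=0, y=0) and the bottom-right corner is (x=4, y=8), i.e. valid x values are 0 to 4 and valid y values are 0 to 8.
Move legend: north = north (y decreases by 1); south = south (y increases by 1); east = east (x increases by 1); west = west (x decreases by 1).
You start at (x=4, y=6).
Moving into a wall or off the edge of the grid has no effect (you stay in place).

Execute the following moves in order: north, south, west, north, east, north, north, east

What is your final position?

Start: (x=4, y=6)
  north (north): (x=4, y=6) -> (x=4, y=5)
  south (south): (x=4, y=5) -> (x=4, y=6)
  west (west): (x=4, y=6) -> (x=3, y=6)
  north (north): (x=3, y=6) -> (x=3, y=5)
  east (east): (x=3, y=5) -> (x=4, y=5)
  north (north): (x=4, y=5) -> (x=4, y=4)
  north (north): (x=4, y=4) -> (x=4, y=3)
  east (east): blocked, stay at (x=4, y=3)
Final: (x=4, y=3)

Answer: Final position: (x=4, y=3)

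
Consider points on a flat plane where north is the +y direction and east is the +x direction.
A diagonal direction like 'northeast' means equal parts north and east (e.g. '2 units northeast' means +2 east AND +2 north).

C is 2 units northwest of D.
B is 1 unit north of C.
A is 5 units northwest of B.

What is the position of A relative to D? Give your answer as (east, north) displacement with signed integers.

Place D at the origin (east=0, north=0).
  C is 2 units northwest of D: delta (east=-2, north=+2); C at (east=-2, north=2).
  B is 1 unit north of C: delta (east=+0, north=+1); B at (east=-2, north=3).
  A is 5 units northwest of B: delta (east=-5, north=+5); A at (east=-7, north=8).
Therefore A relative to D: (east=-7, north=8).

Answer: A is at (east=-7, north=8) relative to D.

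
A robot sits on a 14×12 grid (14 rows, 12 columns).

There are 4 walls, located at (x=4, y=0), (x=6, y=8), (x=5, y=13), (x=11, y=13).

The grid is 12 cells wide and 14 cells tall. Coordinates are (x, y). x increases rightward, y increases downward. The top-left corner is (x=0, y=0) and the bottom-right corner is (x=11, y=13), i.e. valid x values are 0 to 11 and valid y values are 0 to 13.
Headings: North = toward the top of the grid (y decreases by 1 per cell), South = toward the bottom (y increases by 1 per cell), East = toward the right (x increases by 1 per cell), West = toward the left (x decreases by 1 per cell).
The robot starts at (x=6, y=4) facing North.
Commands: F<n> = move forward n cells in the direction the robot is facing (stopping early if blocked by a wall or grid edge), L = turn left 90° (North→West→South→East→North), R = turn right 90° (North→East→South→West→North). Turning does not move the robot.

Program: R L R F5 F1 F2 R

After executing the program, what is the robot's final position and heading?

Answer: Final position: (x=11, y=4), facing South

Derivation:
Start: (x=6, y=4), facing North
  R: turn right, now facing East
  L: turn left, now facing North
  R: turn right, now facing East
  F5: move forward 5, now at (x=11, y=4)
  F1: move forward 0/1 (blocked), now at (x=11, y=4)
  F2: move forward 0/2 (blocked), now at (x=11, y=4)
  R: turn right, now facing South
Final: (x=11, y=4), facing South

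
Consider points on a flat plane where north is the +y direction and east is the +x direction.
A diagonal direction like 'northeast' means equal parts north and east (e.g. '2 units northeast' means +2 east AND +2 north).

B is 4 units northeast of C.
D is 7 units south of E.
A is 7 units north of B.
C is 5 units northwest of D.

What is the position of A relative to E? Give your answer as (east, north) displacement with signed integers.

Answer: A is at (east=-1, north=9) relative to E.

Derivation:
Place E at the origin (east=0, north=0).
  D is 7 units south of E: delta (east=+0, north=-7); D at (east=0, north=-7).
  C is 5 units northwest of D: delta (east=-5, north=+5); C at (east=-5, north=-2).
  B is 4 units northeast of C: delta (east=+4, north=+4); B at (east=-1, north=2).
  A is 7 units north of B: delta (east=+0, north=+7); A at (east=-1, north=9).
Therefore A relative to E: (east=-1, north=9).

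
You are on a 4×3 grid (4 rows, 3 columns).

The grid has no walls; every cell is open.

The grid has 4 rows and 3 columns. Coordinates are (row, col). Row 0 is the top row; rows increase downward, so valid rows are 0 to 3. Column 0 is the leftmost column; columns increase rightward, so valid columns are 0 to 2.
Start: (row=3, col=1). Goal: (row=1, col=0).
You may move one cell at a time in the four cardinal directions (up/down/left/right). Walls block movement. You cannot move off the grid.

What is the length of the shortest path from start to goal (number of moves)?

Answer: Shortest path length: 3

Derivation:
BFS from (row=3, col=1) until reaching (row=1, col=0):
  Distance 0: (row=3, col=1)
  Distance 1: (row=2, col=1), (row=3, col=0), (row=3, col=2)
  Distance 2: (row=1, col=1), (row=2, col=0), (row=2, col=2)
  Distance 3: (row=0, col=1), (row=1, col=0), (row=1, col=2)  <- goal reached here
One shortest path (3 moves): (row=3, col=1) -> (row=3, col=0) -> (row=2, col=0) -> (row=1, col=0)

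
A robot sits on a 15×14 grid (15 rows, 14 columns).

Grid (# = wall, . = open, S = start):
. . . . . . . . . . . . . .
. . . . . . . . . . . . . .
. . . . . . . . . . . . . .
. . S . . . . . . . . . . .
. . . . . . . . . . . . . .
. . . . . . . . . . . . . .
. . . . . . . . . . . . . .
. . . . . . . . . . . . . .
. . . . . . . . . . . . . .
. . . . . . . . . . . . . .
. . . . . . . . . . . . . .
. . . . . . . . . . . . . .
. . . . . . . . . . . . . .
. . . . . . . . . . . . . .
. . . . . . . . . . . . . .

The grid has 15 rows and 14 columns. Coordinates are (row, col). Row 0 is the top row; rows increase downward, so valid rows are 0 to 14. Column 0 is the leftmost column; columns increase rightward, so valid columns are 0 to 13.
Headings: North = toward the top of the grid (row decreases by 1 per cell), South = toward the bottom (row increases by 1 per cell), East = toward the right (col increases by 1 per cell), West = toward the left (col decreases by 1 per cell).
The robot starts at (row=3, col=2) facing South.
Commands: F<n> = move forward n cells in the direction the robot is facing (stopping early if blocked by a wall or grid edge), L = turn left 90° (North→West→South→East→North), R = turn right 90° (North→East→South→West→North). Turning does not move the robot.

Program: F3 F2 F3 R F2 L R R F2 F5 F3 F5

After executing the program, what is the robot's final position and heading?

Answer: Final position: (row=0, col=0), facing North

Derivation:
Start: (row=3, col=2), facing South
  F3: move forward 3, now at (row=6, col=2)
  F2: move forward 2, now at (row=8, col=2)
  F3: move forward 3, now at (row=11, col=2)
  R: turn right, now facing West
  F2: move forward 2, now at (row=11, col=0)
  L: turn left, now facing South
  R: turn right, now facing West
  R: turn right, now facing North
  F2: move forward 2, now at (row=9, col=0)
  F5: move forward 5, now at (row=4, col=0)
  F3: move forward 3, now at (row=1, col=0)
  F5: move forward 1/5 (blocked), now at (row=0, col=0)
Final: (row=0, col=0), facing North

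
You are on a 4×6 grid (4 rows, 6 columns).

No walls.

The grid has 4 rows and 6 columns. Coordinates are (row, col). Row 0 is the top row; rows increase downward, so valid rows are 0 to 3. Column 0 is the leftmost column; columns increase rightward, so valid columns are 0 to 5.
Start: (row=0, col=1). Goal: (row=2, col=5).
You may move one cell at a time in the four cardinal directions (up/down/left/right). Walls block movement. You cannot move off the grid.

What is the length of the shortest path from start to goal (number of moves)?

BFS from (row=0, col=1) until reaching (row=2, col=5):
  Distance 0: (row=0, col=1)
  Distance 1: (row=0, col=0), (row=0, col=2), (row=1, col=1)
  Distance 2: (row=0, col=3), (row=1, col=0), (row=1, col=2), (row=2, col=1)
  Distance 3: (row=0, col=4), (row=1, col=3), (row=2, col=0), (row=2, col=2), (row=3, col=1)
  Distance 4: (row=0, col=5), (row=1, col=4), (row=2, col=3), (row=3, col=0), (row=3, col=2)
  Distance 5: (row=1, col=5), (row=2, col=4), (row=3, col=3)
  Distance 6: (row=2, col=5), (row=3, col=4)  <- goal reached here
One shortest path (6 moves): (row=0, col=1) -> (row=0, col=2) -> (row=0, col=3) -> (row=0, col=4) -> (row=0, col=5) -> (row=1, col=5) -> (row=2, col=5)

Answer: Shortest path length: 6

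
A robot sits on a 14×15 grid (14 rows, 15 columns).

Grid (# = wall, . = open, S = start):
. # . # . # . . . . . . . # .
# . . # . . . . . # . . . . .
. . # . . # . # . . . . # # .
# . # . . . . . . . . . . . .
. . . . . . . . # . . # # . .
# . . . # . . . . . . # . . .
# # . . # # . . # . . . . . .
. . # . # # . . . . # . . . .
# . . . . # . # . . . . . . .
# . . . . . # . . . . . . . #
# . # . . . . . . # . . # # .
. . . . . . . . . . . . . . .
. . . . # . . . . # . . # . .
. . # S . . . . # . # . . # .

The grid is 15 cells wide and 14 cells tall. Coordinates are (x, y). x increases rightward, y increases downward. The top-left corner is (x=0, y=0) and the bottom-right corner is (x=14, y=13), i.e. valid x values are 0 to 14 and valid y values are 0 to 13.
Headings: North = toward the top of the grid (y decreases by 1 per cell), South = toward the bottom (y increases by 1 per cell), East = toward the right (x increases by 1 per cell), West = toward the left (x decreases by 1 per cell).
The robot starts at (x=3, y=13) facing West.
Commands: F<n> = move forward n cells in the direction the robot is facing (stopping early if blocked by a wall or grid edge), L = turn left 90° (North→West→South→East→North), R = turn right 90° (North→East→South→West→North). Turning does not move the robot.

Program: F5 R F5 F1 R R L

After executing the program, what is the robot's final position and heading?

Answer: Final position: (x=3, y=7), facing East

Derivation:
Start: (x=3, y=13), facing West
  F5: move forward 0/5 (blocked), now at (x=3, y=13)
  R: turn right, now facing North
  F5: move forward 5, now at (x=3, y=8)
  F1: move forward 1, now at (x=3, y=7)
  R: turn right, now facing East
  R: turn right, now facing South
  L: turn left, now facing East
Final: (x=3, y=7), facing East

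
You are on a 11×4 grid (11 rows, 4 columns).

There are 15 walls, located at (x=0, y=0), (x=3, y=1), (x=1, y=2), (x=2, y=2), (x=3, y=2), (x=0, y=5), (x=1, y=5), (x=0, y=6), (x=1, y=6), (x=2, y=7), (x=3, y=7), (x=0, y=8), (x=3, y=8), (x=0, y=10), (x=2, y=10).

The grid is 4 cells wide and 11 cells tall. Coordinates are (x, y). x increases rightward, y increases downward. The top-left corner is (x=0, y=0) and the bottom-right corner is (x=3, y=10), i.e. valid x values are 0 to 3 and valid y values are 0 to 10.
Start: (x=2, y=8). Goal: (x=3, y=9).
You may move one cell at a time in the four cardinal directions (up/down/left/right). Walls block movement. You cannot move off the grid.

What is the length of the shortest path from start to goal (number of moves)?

Answer: Shortest path length: 2

Derivation:
BFS from (x=2, y=8) until reaching (x=3, y=9):
  Distance 0: (x=2, y=8)
  Distance 1: (x=1, y=8), (x=2, y=9)
  Distance 2: (x=1, y=7), (x=1, y=9), (x=3, y=9)  <- goal reached here
One shortest path (2 moves): (x=2, y=8) -> (x=2, y=9) -> (x=3, y=9)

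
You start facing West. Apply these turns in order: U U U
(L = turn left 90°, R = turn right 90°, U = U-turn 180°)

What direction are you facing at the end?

Answer: Final heading: East

Derivation:
Start: West
  U (U-turn (180°)) -> East
  U (U-turn (180°)) -> West
  U (U-turn (180°)) -> East
Final: East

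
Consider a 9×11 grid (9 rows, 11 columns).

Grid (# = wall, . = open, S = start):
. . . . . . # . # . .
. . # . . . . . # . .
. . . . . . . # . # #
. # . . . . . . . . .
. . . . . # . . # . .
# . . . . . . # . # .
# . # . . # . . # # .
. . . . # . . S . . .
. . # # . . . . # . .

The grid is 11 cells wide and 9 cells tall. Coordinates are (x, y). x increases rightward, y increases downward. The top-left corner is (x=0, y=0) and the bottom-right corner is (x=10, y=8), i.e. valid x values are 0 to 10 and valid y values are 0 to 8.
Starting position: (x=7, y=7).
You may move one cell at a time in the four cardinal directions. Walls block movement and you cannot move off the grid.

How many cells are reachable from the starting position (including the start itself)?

BFS flood-fill from (x=7, y=7):
  Distance 0: (x=7, y=7)
  Distance 1: (x=7, y=6), (x=6, y=7), (x=8, y=7), (x=7, y=8)
  Distance 2: (x=6, y=6), (x=5, y=7), (x=9, y=7), (x=6, y=8)
  Distance 3: (x=6, y=5), (x=10, y=7), (x=5, y=8), (x=9, y=8)
  Distance 4: (x=6, y=4), (x=5, y=5), (x=10, y=6), (x=4, y=8), (x=10, y=8)
  Distance 5: (x=6, y=3), (x=7, y=4), (x=4, y=5), (x=10, y=5)
  Distance 6: (x=6, y=2), (x=5, y=3), (x=7, y=3), (x=4, y=4), (x=10, y=4), (x=3, y=5), (x=4, y=6)
  Distance 7: (x=6, y=1), (x=5, y=2), (x=4, y=3), (x=8, y=3), (x=10, y=3), (x=3, y=4), (x=9, y=4), (x=2, y=5), (x=3, y=6)
  Distance 8: (x=5, y=1), (x=7, y=1), (x=4, y=2), (x=8, y=2), (x=3, y=3), (x=9, y=3), (x=2, y=4), (x=1, y=5), (x=3, y=7)
  Distance 9: (x=5, y=0), (x=7, y=0), (x=4, y=1), (x=3, y=2), (x=2, y=3), (x=1, y=4), (x=1, y=6), (x=2, y=7)
  Distance 10: (x=4, y=0), (x=3, y=1), (x=2, y=2), (x=0, y=4), (x=1, y=7)
  Distance 11: (x=3, y=0), (x=1, y=2), (x=0, y=3), (x=0, y=7), (x=1, y=8)
  Distance 12: (x=2, y=0), (x=1, y=1), (x=0, y=2), (x=0, y=8)
  Distance 13: (x=1, y=0), (x=0, y=1)
  Distance 14: (x=0, y=0)
Total reachable: 72 (grid has 77 open cells total)

Answer: Reachable cells: 72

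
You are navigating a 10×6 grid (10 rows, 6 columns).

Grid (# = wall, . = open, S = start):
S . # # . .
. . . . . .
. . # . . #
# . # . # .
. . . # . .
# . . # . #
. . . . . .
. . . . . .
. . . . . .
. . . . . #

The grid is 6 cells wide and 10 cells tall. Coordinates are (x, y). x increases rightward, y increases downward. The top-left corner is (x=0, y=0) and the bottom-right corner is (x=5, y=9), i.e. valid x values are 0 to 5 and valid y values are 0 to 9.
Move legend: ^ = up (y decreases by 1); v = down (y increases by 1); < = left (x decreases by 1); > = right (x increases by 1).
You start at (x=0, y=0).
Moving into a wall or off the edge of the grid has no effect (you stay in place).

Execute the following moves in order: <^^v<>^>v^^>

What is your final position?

Start: (x=0, y=0)
  < (left): blocked, stay at (x=0, y=0)
  ^ (up): blocked, stay at (x=0, y=0)
  ^ (up): blocked, stay at (x=0, y=0)
  v (down): (x=0, y=0) -> (x=0, y=1)
  < (left): blocked, stay at (x=0, y=1)
  > (right): (x=0, y=1) -> (x=1, y=1)
  ^ (up): (x=1, y=1) -> (x=1, y=0)
  > (right): blocked, stay at (x=1, y=0)
  v (down): (x=1, y=0) -> (x=1, y=1)
  ^ (up): (x=1, y=1) -> (x=1, y=0)
  ^ (up): blocked, stay at (x=1, y=0)
  > (right): blocked, stay at (x=1, y=0)
Final: (x=1, y=0)

Answer: Final position: (x=1, y=0)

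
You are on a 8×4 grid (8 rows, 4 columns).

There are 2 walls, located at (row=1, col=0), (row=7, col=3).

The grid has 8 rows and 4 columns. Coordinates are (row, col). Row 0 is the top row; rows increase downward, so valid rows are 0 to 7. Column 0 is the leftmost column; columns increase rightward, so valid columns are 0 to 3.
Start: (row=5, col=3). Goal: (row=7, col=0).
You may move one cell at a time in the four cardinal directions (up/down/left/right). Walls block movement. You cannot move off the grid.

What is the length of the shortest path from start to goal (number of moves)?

BFS from (row=5, col=3) until reaching (row=7, col=0):
  Distance 0: (row=5, col=3)
  Distance 1: (row=4, col=3), (row=5, col=2), (row=6, col=3)
  Distance 2: (row=3, col=3), (row=4, col=2), (row=5, col=1), (row=6, col=2)
  Distance 3: (row=2, col=3), (row=3, col=2), (row=4, col=1), (row=5, col=0), (row=6, col=1), (row=7, col=2)
  Distance 4: (row=1, col=3), (row=2, col=2), (row=3, col=1), (row=4, col=0), (row=6, col=0), (row=7, col=1)
  Distance 5: (row=0, col=3), (row=1, col=2), (row=2, col=1), (row=3, col=0), (row=7, col=0)  <- goal reached here
One shortest path (5 moves): (row=5, col=3) -> (row=5, col=2) -> (row=5, col=1) -> (row=5, col=0) -> (row=6, col=0) -> (row=7, col=0)

Answer: Shortest path length: 5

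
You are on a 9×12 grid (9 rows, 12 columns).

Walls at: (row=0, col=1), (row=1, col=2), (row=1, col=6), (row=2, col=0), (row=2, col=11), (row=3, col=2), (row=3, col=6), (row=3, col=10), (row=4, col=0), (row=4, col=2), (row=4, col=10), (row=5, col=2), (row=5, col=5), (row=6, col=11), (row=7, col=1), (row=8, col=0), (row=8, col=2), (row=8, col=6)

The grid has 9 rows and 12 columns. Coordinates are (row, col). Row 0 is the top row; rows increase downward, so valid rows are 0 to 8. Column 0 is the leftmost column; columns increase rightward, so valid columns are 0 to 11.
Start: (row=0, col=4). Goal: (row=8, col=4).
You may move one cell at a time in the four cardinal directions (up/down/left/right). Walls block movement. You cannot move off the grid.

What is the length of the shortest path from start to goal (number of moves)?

Answer: Shortest path length: 8

Derivation:
BFS from (row=0, col=4) until reaching (row=8, col=4):
  Distance 0: (row=0, col=4)
  Distance 1: (row=0, col=3), (row=0, col=5), (row=1, col=4)
  Distance 2: (row=0, col=2), (row=0, col=6), (row=1, col=3), (row=1, col=5), (row=2, col=4)
  Distance 3: (row=0, col=7), (row=2, col=3), (row=2, col=5), (row=3, col=4)
  Distance 4: (row=0, col=8), (row=1, col=7), (row=2, col=2), (row=2, col=6), (row=3, col=3), (row=3, col=5), (row=4, col=4)
  Distance 5: (row=0, col=9), (row=1, col=8), (row=2, col=1), (row=2, col=7), (row=4, col=3), (row=4, col=5), (row=5, col=4)
  Distance 6: (row=0, col=10), (row=1, col=1), (row=1, col=9), (row=2, col=8), (row=3, col=1), (row=3, col=7), (row=4, col=6), (row=5, col=3), (row=6, col=4)
  Distance 7: (row=0, col=11), (row=1, col=0), (row=1, col=10), (row=2, col=9), (row=3, col=0), (row=3, col=8), (row=4, col=1), (row=4, col=7), (row=5, col=6), (row=6, col=3), (row=6, col=5), (row=7, col=4)
  Distance 8: (row=0, col=0), (row=1, col=11), (row=2, col=10), (row=3, col=9), (row=4, col=8), (row=5, col=1), (row=5, col=7), (row=6, col=2), (row=6, col=6), (row=7, col=3), (row=7, col=5), (row=8, col=4)  <- goal reached here
One shortest path (8 moves): (row=0, col=4) -> (row=1, col=4) -> (row=2, col=4) -> (row=3, col=4) -> (row=4, col=4) -> (row=5, col=4) -> (row=6, col=4) -> (row=7, col=4) -> (row=8, col=4)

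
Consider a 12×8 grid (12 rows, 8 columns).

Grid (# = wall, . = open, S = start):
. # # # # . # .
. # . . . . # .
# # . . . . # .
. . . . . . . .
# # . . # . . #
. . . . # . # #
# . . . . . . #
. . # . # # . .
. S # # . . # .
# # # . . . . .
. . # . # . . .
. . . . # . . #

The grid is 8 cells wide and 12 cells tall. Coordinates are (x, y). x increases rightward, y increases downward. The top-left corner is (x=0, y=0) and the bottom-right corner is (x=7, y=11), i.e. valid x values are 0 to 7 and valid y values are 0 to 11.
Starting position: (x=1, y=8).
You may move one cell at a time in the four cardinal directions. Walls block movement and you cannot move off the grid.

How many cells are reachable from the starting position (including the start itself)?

Answer: Reachable cells: 62

Derivation:
BFS flood-fill from (x=1, y=8):
  Distance 0: (x=1, y=8)
  Distance 1: (x=1, y=7), (x=0, y=8)
  Distance 2: (x=1, y=6), (x=0, y=7)
  Distance 3: (x=1, y=5), (x=2, y=6)
  Distance 4: (x=0, y=5), (x=2, y=5), (x=3, y=6)
  Distance 5: (x=2, y=4), (x=3, y=5), (x=4, y=6), (x=3, y=7)
  Distance 6: (x=2, y=3), (x=3, y=4), (x=5, y=6)
  Distance 7: (x=2, y=2), (x=1, y=3), (x=3, y=3), (x=5, y=5), (x=6, y=6)
  Distance 8: (x=2, y=1), (x=3, y=2), (x=0, y=3), (x=4, y=3), (x=5, y=4), (x=6, y=7)
  Distance 9: (x=3, y=1), (x=4, y=2), (x=5, y=3), (x=6, y=4), (x=7, y=7)
  Distance 10: (x=4, y=1), (x=5, y=2), (x=6, y=3), (x=7, y=8)
  Distance 11: (x=5, y=1), (x=7, y=3), (x=7, y=9)
  Distance 12: (x=5, y=0), (x=7, y=2), (x=6, y=9), (x=7, y=10)
  Distance 13: (x=7, y=1), (x=5, y=9), (x=6, y=10)
  Distance 14: (x=7, y=0), (x=5, y=8), (x=4, y=9), (x=5, y=10), (x=6, y=11)
  Distance 15: (x=4, y=8), (x=3, y=9), (x=5, y=11)
  Distance 16: (x=3, y=10)
  Distance 17: (x=3, y=11)
  Distance 18: (x=2, y=11)
  Distance 19: (x=1, y=11)
  Distance 20: (x=1, y=10), (x=0, y=11)
  Distance 21: (x=0, y=10)
Total reachable: 62 (grid has 64 open cells total)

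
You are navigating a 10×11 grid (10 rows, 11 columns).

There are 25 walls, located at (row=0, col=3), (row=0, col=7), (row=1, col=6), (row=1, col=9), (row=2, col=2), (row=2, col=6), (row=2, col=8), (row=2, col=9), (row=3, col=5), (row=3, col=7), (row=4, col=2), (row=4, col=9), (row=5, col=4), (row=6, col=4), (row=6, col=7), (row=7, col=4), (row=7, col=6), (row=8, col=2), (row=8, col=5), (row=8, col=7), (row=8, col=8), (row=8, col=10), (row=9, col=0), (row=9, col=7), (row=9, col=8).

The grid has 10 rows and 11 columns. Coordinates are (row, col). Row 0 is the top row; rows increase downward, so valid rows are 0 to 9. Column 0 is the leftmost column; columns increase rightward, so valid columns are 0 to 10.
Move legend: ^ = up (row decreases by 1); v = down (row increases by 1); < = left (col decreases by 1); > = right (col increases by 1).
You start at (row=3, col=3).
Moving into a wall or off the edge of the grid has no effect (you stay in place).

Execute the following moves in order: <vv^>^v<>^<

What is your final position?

Start: (row=3, col=3)
  < (left): (row=3, col=3) -> (row=3, col=2)
  v (down): blocked, stay at (row=3, col=2)
  v (down): blocked, stay at (row=3, col=2)
  ^ (up): blocked, stay at (row=3, col=2)
  > (right): (row=3, col=2) -> (row=3, col=3)
  ^ (up): (row=3, col=3) -> (row=2, col=3)
  v (down): (row=2, col=3) -> (row=3, col=3)
  < (left): (row=3, col=3) -> (row=3, col=2)
  > (right): (row=3, col=2) -> (row=3, col=3)
  ^ (up): (row=3, col=3) -> (row=2, col=3)
  < (left): blocked, stay at (row=2, col=3)
Final: (row=2, col=3)

Answer: Final position: (row=2, col=3)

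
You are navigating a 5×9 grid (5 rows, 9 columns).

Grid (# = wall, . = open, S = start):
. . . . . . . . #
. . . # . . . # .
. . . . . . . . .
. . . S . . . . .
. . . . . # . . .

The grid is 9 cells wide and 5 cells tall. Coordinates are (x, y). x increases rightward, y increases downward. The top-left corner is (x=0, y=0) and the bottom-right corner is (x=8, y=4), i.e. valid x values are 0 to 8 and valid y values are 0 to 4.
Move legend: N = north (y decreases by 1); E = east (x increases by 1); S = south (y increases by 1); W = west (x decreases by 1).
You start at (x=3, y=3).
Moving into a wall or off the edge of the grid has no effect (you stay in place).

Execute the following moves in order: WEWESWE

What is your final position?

Answer: Final position: (x=3, y=4)

Derivation:
Start: (x=3, y=3)
  W (west): (x=3, y=3) -> (x=2, y=3)
  E (east): (x=2, y=3) -> (x=3, y=3)
  W (west): (x=3, y=3) -> (x=2, y=3)
  E (east): (x=2, y=3) -> (x=3, y=3)
  S (south): (x=3, y=3) -> (x=3, y=4)
  W (west): (x=3, y=4) -> (x=2, y=4)
  E (east): (x=2, y=4) -> (x=3, y=4)
Final: (x=3, y=4)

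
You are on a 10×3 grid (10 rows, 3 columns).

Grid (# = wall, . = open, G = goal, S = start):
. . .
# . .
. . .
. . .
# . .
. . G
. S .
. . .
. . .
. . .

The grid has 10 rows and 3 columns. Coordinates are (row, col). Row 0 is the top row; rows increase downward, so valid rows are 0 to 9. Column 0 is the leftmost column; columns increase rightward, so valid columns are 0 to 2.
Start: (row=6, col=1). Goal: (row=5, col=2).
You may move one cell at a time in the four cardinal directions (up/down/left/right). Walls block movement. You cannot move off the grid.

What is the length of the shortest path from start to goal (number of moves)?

BFS from (row=6, col=1) until reaching (row=5, col=2):
  Distance 0: (row=6, col=1)
  Distance 1: (row=5, col=1), (row=6, col=0), (row=6, col=2), (row=7, col=1)
  Distance 2: (row=4, col=1), (row=5, col=0), (row=5, col=2), (row=7, col=0), (row=7, col=2), (row=8, col=1)  <- goal reached here
One shortest path (2 moves): (row=6, col=1) -> (row=6, col=2) -> (row=5, col=2)

Answer: Shortest path length: 2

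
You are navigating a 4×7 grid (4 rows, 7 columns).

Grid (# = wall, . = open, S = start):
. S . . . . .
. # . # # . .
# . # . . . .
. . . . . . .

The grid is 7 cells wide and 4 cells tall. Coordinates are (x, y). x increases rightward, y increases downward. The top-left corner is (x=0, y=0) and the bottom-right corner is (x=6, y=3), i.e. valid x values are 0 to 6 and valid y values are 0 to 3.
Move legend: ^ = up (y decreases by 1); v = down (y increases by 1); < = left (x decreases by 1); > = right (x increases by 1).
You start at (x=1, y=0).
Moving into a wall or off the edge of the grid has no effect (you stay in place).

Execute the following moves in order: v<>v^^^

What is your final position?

Answer: Final position: (x=1, y=0)

Derivation:
Start: (x=1, y=0)
  v (down): blocked, stay at (x=1, y=0)
  < (left): (x=1, y=0) -> (x=0, y=0)
  > (right): (x=0, y=0) -> (x=1, y=0)
  v (down): blocked, stay at (x=1, y=0)
  [×3]^ (up): blocked, stay at (x=1, y=0)
Final: (x=1, y=0)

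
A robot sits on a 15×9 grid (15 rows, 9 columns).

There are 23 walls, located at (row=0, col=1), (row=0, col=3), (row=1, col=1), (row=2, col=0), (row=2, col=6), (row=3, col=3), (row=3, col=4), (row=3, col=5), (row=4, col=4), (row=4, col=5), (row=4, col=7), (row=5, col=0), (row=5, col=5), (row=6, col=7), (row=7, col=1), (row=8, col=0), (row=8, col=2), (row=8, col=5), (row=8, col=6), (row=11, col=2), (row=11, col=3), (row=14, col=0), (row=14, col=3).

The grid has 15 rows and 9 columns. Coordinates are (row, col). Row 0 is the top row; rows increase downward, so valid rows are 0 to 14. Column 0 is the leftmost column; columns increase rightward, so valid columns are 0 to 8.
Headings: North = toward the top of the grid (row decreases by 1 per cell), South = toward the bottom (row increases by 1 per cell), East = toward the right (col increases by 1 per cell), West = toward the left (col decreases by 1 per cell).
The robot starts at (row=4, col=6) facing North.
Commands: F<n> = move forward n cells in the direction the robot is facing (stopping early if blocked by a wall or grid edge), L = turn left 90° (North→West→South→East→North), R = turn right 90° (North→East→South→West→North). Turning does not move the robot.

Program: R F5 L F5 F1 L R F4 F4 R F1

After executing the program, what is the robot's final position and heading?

Start: (row=4, col=6), facing North
  R: turn right, now facing East
  F5: move forward 0/5 (blocked), now at (row=4, col=6)
  L: turn left, now facing North
  F5: move forward 1/5 (blocked), now at (row=3, col=6)
  F1: move forward 0/1 (blocked), now at (row=3, col=6)
  L: turn left, now facing West
  R: turn right, now facing North
  F4: move forward 0/4 (blocked), now at (row=3, col=6)
  F4: move forward 0/4 (blocked), now at (row=3, col=6)
  R: turn right, now facing East
  F1: move forward 1, now at (row=3, col=7)
Final: (row=3, col=7), facing East

Answer: Final position: (row=3, col=7), facing East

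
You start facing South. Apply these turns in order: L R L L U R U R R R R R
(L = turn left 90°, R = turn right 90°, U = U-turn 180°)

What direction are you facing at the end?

Answer: Final heading: South

Derivation:
Start: South
  L (left (90° counter-clockwise)) -> East
  R (right (90° clockwise)) -> South
  L (left (90° counter-clockwise)) -> East
  L (left (90° counter-clockwise)) -> North
  U (U-turn (180°)) -> South
  R (right (90° clockwise)) -> West
  U (U-turn (180°)) -> East
  R (right (90° clockwise)) -> South
  R (right (90° clockwise)) -> West
  R (right (90° clockwise)) -> North
  R (right (90° clockwise)) -> East
  R (right (90° clockwise)) -> South
Final: South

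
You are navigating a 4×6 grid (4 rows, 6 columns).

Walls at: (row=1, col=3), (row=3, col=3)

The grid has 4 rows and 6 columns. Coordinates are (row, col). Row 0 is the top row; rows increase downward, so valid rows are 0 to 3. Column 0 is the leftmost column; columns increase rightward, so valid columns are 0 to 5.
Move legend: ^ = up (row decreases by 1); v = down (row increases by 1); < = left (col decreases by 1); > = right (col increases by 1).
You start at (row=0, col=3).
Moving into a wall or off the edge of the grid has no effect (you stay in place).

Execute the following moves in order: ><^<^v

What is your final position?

Answer: Final position: (row=1, col=2)

Derivation:
Start: (row=0, col=3)
  > (right): (row=0, col=3) -> (row=0, col=4)
  < (left): (row=0, col=4) -> (row=0, col=3)
  ^ (up): blocked, stay at (row=0, col=3)
  < (left): (row=0, col=3) -> (row=0, col=2)
  ^ (up): blocked, stay at (row=0, col=2)
  v (down): (row=0, col=2) -> (row=1, col=2)
Final: (row=1, col=2)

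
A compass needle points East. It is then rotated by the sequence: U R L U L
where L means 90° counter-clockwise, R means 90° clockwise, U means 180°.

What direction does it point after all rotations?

Answer: Final heading: North

Derivation:
Start: East
  U (U-turn (180°)) -> West
  R (right (90° clockwise)) -> North
  L (left (90° counter-clockwise)) -> West
  U (U-turn (180°)) -> East
  L (left (90° counter-clockwise)) -> North
Final: North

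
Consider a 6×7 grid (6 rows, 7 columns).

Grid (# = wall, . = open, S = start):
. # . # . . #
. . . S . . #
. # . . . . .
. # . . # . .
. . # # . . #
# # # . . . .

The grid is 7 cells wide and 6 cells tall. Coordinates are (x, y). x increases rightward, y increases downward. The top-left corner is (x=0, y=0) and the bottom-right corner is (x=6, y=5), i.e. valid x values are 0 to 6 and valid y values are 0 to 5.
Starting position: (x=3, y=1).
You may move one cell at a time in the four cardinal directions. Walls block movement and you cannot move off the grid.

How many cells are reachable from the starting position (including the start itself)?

BFS flood-fill from (x=3, y=1):
  Distance 0: (x=3, y=1)
  Distance 1: (x=2, y=1), (x=4, y=1), (x=3, y=2)
  Distance 2: (x=2, y=0), (x=4, y=0), (x=1, y=1), (x=5, y=1), (x=2, y=2), (x=4, y=2), (x=3, y=3)
  Distance 3: (x=5, y=0), (x=0, y=1), (x=5, y=2), (x=2, y=3)
  Distance 4: (x=0, y=0), (x=0, y=2), (x=6, y=2), (x=5, y=3)
  Distance 5: (x=0, y=3), (x=6, y=3), (x=5, y=4)
  Distance 6: (x=0, y=4), (x=4, y=4), (x=5, y=5)
  Distance 7: (x=1, y=4), (x=4, y=5), (x=6, y=5)
  Distance 8: (x=3, y=5)
Total reachable: 29 (grid has 29 open cells total)

Answer: Reachable cells: 29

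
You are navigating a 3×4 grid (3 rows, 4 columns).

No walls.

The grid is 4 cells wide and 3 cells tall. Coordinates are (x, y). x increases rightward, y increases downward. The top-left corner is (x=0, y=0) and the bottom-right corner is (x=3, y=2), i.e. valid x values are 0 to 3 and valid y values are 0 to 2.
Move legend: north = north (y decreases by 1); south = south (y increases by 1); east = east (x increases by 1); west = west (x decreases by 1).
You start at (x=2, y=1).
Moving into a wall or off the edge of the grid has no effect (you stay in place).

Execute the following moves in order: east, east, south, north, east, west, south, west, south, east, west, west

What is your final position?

Answer: Final position: (x=0, y=2)

Derivation:
Start: (x=2, y=1)
  east (east): (x=2, y=1) -> (x=3, y=1)
  east (east): blocked, stay at (x=3, y=1)
  south (south): (x=3, y=1) -> (x=3, y=2)
  north (north): (x=3, y=2) -> (x=3, y=1)
  east (east): blocked, stay at (x=3, y=1)
  west (west): (x=3, y=1) -> (x=2, y=1)
  south (south): (x=2, y=1) -> (x=2, y=2)
  west (west): (x=2, y=2) -> (x=1, y=2)
  south (south): blocked, stay at (x=1, y=2)
  east (east): (x=1, y=2) -> (x=2, y=2)
  west (west): (x=2, y=2) -> (x=1, y=2)
  west (west): (x=1, y=2) -> (x=0, y=2)
Final: (x=0, y=2)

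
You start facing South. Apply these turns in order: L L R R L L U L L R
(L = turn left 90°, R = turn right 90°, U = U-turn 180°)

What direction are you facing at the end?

Start: South
  L (left (90° counter-clockwise)) -> East
  L (left (90° counter-clockwise)) -> North
  R (right (90° clockwise)) -> East
  R (right (90° clockwise)) -> South
  L (left (90° counter-clockwise)) -> East
  L (left (90° counter-clockwise)) -> North
  U (U-turn (180°)) -> South
  L (left (90° counter-clockwise)) -> East
  L (left (90° counter-clockwise)) -> North
  R (right (90° clockwise)) -> East
Final: East

Answer: Final heading: East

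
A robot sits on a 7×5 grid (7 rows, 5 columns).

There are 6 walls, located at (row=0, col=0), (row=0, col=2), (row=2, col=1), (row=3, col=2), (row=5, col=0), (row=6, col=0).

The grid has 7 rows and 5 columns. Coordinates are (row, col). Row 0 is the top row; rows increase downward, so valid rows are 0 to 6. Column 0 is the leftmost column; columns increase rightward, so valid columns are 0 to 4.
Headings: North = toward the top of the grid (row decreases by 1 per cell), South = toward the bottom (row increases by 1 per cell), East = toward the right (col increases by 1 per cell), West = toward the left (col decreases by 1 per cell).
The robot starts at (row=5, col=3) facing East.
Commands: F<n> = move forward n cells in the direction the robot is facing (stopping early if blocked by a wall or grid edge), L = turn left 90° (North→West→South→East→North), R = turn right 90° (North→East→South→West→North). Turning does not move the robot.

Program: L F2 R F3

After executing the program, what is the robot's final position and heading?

Start: (row=5, col=3), facing East
  L: turn left, now facing North
  F2: move forward 2, now at (row=3, col=3)
  R: turn right, now facing East
  F3: move forward 1/3 (blocked), now at (row=3, col=4)
Final: (row=3, col=4), facing East

Answer: Final position: (row=3, col=4), facing East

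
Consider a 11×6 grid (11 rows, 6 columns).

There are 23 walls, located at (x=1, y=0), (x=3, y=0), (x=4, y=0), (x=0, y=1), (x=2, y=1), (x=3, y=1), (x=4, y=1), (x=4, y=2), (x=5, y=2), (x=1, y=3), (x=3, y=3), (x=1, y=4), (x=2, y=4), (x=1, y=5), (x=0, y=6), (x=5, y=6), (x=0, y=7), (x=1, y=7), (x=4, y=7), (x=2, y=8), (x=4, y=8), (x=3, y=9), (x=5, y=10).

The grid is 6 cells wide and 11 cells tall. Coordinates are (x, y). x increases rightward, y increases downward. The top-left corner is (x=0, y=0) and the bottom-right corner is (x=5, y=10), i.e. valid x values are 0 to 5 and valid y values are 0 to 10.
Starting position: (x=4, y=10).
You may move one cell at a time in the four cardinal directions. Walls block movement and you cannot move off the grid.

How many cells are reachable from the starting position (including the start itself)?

Answer: Reachable cells: 14

Derivation:
BFS flood-fill from (x=4, y=10):
  Distance 0: (x=4, y=10)
  Distance 1: (x=4, y=9), (x=3, y=10)
  Distance 2: (x=5, y=9), (x=2, y=10)
  Distance 3: (x=5, y=8), (x=2, y=9), (x=1, y=10)
  Distance 4: (x=5, y=7), (x=1, y=9), (x=0, y=10)
  Distance 5: (x=1, y=8), (x=0, y=9)
  Distance 6: (x=0, y=8)
Total reachable: 14 (grid has 43 open cells total)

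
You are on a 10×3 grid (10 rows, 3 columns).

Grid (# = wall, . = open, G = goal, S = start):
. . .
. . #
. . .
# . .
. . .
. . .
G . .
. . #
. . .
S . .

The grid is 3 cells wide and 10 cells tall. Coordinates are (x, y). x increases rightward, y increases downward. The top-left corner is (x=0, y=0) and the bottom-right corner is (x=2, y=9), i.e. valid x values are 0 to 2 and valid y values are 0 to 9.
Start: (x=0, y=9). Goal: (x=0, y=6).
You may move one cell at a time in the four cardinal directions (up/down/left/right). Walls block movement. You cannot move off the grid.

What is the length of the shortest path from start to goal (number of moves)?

BFS from (x=0, y=9) until reaching (x=0, y=6):
  Distance 0: (x=0, y=9)
  Distance 1: (x=0, y=8), (x=1, y=9)
  Distance 2: (x=0, y=7), (x=1, y=8), (x=2, y=9)
  Distance 3: (x=0, y=6), (x=1, y=7), (x=2, y=8)  <- goal reached here
One shortest path (3 moves): (x=0, y=9) -> (x=0, y=8) -> (x=0, y=7) -> (x=0, y=6)

Answer: Shortest path length: 3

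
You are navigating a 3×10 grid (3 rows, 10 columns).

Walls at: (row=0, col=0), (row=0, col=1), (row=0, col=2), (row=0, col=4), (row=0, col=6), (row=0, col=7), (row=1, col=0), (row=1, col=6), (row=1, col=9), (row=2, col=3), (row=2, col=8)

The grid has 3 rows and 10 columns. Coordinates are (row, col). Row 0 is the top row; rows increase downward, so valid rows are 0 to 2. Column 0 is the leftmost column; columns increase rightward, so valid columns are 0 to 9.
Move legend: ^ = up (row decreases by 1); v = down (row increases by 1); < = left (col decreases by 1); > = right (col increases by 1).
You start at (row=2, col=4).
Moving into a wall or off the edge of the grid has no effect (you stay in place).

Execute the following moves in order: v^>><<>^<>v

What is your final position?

Start: (row=2, col=4)
  v (down): blocked, stay at (row=2, col=4)
  ^ (up): (row=2, col=4) -> (row=1, col=4)
  > (right): (row=1, col=4) -> (row=1, col=5)
  > (right): blocked, stay at (row=1, col=5)
  < (left): (row=1, col=5) -> (row=1, col=4)
  < (left): (row=1, col=4) -> (row=1, col=3)
  > (right): (row=1, col=3) -> (row=1, col=4)
  ^ (up): blocked, stay at (row=1, col=4)
  < (left): (row=1, col=4) -> (row=1, col=3)
  > (right): (row=1, col=3) -> (row=1, col=4)
  v (down): (row=1, col=4) -> (row=2, col=4)
Final: (row=2, col=4)

Answer: Final position: (row=2, col=4)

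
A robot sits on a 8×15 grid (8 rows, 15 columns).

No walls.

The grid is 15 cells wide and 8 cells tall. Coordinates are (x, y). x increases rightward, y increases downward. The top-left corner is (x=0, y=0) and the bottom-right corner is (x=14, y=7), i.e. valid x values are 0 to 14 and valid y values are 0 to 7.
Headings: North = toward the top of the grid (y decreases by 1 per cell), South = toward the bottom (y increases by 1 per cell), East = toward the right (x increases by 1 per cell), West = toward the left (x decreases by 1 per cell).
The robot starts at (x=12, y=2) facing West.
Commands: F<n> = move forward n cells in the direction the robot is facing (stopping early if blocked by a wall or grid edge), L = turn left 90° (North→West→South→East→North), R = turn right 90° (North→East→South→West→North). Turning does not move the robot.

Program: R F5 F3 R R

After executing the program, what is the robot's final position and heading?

Start: (x=12, y=2), facing West
  R: turn right, now facing North
  F5: move forward 2/5 (blocked), now at (x=12, y=0)
  F3: move forward 0/3 (blocked), now at (x=12, y=0)
  R: turn right, now facing East
  R: turn right, now facing South
Final: (x=12, y=0), facing South

Answer: Final position: (x=12, y=0), facing South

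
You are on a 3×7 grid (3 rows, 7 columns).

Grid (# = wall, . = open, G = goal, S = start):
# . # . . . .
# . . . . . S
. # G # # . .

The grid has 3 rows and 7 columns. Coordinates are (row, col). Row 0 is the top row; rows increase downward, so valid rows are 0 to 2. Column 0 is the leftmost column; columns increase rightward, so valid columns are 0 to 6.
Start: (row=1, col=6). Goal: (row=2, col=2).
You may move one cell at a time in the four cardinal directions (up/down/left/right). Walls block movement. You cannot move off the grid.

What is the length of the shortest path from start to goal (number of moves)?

BFS from (row=1, col=6) until reaching (row=2, col=2):
  Distance 0: (row=1, col=6)
  Distance 1: (row=0, col=6), (row=1, col=5), (row=2, col=6)
  Distance 2: (row=0, col=5), (row=1, col=4), (row=2, col=5)
  Distance 3: (row=0, col=4), (row=1, col=3)
  Distance 4: (row=0, col=3), (row=1, col=2)
  Distance 5: (row=1, col=1), (row=2, col=2)  <- goal reached here
One shortest path (5 moves): (row=1, col=6) -> (row=1, col=5) -> (row=1, col=4) -> (row=1, col=3) -> (row=1, col=2) -> (row=2, col=2)

Answer: Shortest path length: 5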